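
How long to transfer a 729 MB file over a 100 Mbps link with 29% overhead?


Effective throughput = 100 * (1 - 29/100) = 71 Mbps
File size in Mb = 729 * 8 = 5832 Mb
Time = 5832 / 71
Time = 82.1408 seconds


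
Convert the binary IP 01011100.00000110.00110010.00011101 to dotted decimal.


01011100 = 92
00000110 = 6
00110010 = 50
00011101 = 29
IP: 92.6.50.29


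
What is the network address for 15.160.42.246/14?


IP:   00001111.10100000.00101010.11110110
Mask: 11111111.11111100.00000000.00000000
AND operation:
Net:  00001111.10100000.00000000.00000000
Network: 15.160.0.0/14


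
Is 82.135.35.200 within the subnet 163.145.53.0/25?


Subnet network: 163.145.53.0
Test IP AND mask: 82.135.35.128
No, 82.135.35.200 is not in 163.145.53.0/25


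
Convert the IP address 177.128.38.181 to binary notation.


177 = 10110001
128 = 10000000
38 = 00100110
181 = 10110101
Binary: 10110001.10000000.00100110.10110101


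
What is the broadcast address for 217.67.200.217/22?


Network: 217.67.200.0/22
Host bits = 10
Set all host bits to 1:
Broadcast: 217.67.203.255


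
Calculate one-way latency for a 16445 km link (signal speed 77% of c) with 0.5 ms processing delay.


Speed = 0.77 * 3e5 km/s = 231000 km/s
Propagation delay = 16445 / 231000 = 0.0712 s = 71.1905 ms
Processing delay = 0.5 ms
Total one-way latency = 71.6905 ms


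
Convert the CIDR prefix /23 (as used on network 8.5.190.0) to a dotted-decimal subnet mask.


/23 means 23 network bits, 9 host bits
Binary: 11111111111111111111111000000000
Mask: 255.255.254.0


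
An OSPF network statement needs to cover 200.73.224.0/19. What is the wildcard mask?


Subnet mask: 255.255.224.0
Wildcard = 255.255.255.255 - subnet mask
255 - 255 = 0
255 - 255 = 0
255 - 224 = 31
255 - 0 = 255
Wildcard: 0.0.31.255


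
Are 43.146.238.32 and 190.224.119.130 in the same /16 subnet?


Mask: 255.255.0.0
43.146.238.32 AND mask = 43.146.0.0
190.224.119.130 AND mask = 190.224.0.0
No, different subnets (43.146.0.0 vs 190.224.0.0)


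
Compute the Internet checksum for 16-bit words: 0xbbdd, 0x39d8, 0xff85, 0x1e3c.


Sum all words (with carry folding):
+ 0xbbdd = 0xbbdd
+ 0x39d8 = 0xf5b5
+ 0xff85 = 0xf53b
+ 0x1e3c = 0x1378
One's complement: ~0x1378
Checksum = 0xec87


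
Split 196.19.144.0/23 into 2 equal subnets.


New prefix = 23 + 1 = 24
Each subnet has 256 addresses
  196.19.144.0/24
  196.19.145.0/24
Subnets: 196.19.144.0/24, 196.19.145.0/24


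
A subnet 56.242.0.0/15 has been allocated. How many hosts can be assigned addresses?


Host bits = 32 - 15 = 17
Total addresses = 2^17 = 131072
Usable = total - 2 (network and broadcast)
Usable hosts: 131070


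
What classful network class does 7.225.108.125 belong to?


First octet: 7
Binary: 00000111
0xxxxxxx -> Class A (1-126)
Class A, default mask 255.0.0.0 (/8)


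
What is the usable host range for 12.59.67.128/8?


Network: 12.0.0.0
Broadcast: 12.255.255.255
First usable = network + 1
Last usable = broadcast - 1
Range: 12.0.0.1 to 12.255.255.254


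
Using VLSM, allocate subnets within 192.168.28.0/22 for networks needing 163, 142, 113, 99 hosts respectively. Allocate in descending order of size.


163 hosts -> /24 (254 usable): 192.168.28.0/24
142 hosts -> /24 (254 usable): 192.168.29.0/24
113 hosts -> /25 (126 usable): 192.168.30.0/25
99 hosts -> /25 (126 usable): 192.168.30.128/25
Allocation: 192.168.28.0/24 (163 hosts, 254 usable); 192.168.29.0/24 (142 hosts, 254 usable); 192.168.30.0/25 (113 hosts, 126 usable); 192.168.30.128/25 (99 hosts, 126 usable)


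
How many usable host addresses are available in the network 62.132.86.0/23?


Host bits = 32 - 23 = 9
Total addresses = 2^9 = 512
Usable = total - 2 (network and broadcast)
Usable hosts: 510


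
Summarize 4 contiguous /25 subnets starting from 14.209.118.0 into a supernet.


Original prefix: /25
Number of subnets: 4 = 2^2
New prefix = 25 - 2 = 23
Supernet: 14.209.118.0/23


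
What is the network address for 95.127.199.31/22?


IP:   01011111.01111111.11000111.00011111
Mask: 11111111.11111111.11111100.00000000
AND operation:
Net:  01011111.01111111.11000100.00000000
Network: 95.127.196.0/22


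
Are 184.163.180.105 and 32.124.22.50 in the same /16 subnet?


Mask: 255.255.0.0
184.163.180.105 AND mask = 184.163.0.0
32.124.22.50 AND mask = 32.124.0.0
No, different subnets (184.163.0.0 vs 32.124.0.0)


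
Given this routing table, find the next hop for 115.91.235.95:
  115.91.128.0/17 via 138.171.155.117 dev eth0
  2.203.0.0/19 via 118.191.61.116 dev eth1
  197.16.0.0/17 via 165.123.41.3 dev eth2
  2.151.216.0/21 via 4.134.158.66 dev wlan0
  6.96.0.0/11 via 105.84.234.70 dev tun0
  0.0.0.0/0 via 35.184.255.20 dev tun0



Longest prefix match for 115.91.235.95:
  /17 115.91.128.0: MATCH
  /19 2.203.0.0: no
  /17 197.16.0.0: no
  /21 2.151.216.0: no
  /11 6.96.0.0: no
  /0 0.0.0.0: MATCH
Selected: next-hop 138.171.155.117 via eth0 (matched /17)


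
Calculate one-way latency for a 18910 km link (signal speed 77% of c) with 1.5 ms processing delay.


Speed = 0.77 * 3e5 km/s = 231000 km/s
Propagation delay = 18910 / 231000 = 0.0819 s = 81.8615 ms
Processing delay = 1.5 ms
Total one-way latency = 83.3615 ms


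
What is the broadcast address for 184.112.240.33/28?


Network: 184.112.240.32/28
Host bits = 4
Set all host bits to 1:
Broadcast: 184.112.240.47


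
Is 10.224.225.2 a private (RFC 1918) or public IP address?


RFC 1918 private ranges:
  10.0.0.0/8 (10.0.0.0 - 10.255.255.255)
  172.16.0.0/12 (172.16.0.0 - 172.31.255.255)
  192.168.0.0/16 (192.168.0.0 - 192.168.255.255)
Private (in 10.0.0.0/8)


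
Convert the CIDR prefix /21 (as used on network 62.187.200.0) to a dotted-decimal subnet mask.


/21 means 21 network bits, 11 host bits
Binary: 11111111111111111111100000000000
Mask: 255.255.248.0


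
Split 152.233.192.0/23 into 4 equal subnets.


New prefix = 23 + 2 = 25
Each subnet has 128 addresses
  152.233.192.0/25
  152.233.192.128/25
  152.233.193.0/25
  152.233.193.128/25
Subnets: 152.233.192.0/25, 152.233.192.128/25, 152.233.193.0/25, 152.233.193.128/25


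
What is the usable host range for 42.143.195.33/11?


Network: 42.128.0.0
Broadcast: 42.159.255.255
First usable = network + 1
Last usable = broadcast - 1
Range: 42.128.0.1 to 42.159.255.254


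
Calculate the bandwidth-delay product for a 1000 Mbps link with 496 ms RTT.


BDP = bandwidth * RTT
= 1000 Mbps * 496 ms
= 1000 * 1e6 * 496 / 1000 bits
= 496000000 bits
= 62000000 bytes
= 60546.875 KB
BDP = 496000000 bits (62000000 bytes)


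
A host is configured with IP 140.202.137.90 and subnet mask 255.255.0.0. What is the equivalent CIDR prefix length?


Binary: 11111111.11111111.00000000.00000000
Count leading 1s
Prefix: /16


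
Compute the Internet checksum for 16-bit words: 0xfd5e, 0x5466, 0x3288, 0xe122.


Sum all words (with carry folding):
+ 0xfd5e = 0xfd5e
+ 0x5466 = 0x51c5
+ 0x3288 = 0x844d
+ 0xe122 = 0x6570
One's complement: ~0x6570
Checksum = 0x9a8f


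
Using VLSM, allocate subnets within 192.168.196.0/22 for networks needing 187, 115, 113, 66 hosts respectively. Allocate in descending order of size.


187 hosts -> /24 (254 usable): 192.168.196.0/24
115 hosts -> /25 (126 usable): 192.168.197.0/25
113 hosts -> /25 (126 usable): 192.168.197.128/25
66 hosts -> /25 (126 usable): 192.168.198.0/25
Allocation: 192.168.196.0/24 (187 hosts, 254 usable); 192.168.197.0/25 (115 hosts, 126 usable); 192.168.197.128/25 (113 hosts, 126 usable); 192.168.198.0/25 (66 hosts, 126 usable)


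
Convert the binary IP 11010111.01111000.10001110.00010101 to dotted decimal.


11010111 = 215
01111000 = 120
10001110 = 142
00010101 = 21
IP: 215.120.142.21


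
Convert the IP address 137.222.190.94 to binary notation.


137 = 10001001
222 = 11011110
190 = 10111110
94 = 01011110
Binary: 10001001.11011110.10111110.01011110


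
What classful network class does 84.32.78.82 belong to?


First octet: 84
Binary: 01010100
0xxxxxxx -> Class A (1-126)
Class A, default mask 255.0.0.0 (/8)


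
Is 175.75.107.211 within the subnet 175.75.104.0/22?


Subnet network: 175.75.104.0
Test IP AND mask: 175.75.104.0
Yes, 175.75.107.211 is in 175.75.104.0/22


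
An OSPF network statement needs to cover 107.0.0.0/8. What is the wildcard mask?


Subnet mask: 255.0.0.0
Wildcard = 255.255.255.255 - subnet mask
255 - 255 = 0
255 - 0 = 255
255 - 0 = 255
255 - 0 = 255
Wildcard: 0.255.255.255


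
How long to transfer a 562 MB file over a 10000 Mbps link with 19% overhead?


Effective throughput = 10000 * (1 - 19/100) = 8100.0 Mbps
File size in Mb = 562 * 8 = 4496 Mb
Time = 4496 / 8100.0
Time = 0.5551 seconds


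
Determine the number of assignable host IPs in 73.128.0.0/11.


Host bits = 32 - 11 = 21
Total addresses = 2^21 = 2097152
Usable = total - 2 (network and broadcast)
Usable hosts: 2097150


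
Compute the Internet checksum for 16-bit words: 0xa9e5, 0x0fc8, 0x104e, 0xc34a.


Sum all words (with carry folding):
+ 0xa9e5 = 0xa9e5
+ 0x0fc8 = 0xb9ad
+ 0x104e = 0xc9fb
+ 0xc34a = 0x8d46
One's complement: ~0x8d46
Checksum = 0x72b9


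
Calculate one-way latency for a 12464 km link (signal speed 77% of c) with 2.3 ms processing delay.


Speed = 0.77 * 3e5 km/s = 231000 km/s
Propagation delay = 12464 / 231000 = 0.054 s = 53.9567 ms
Processing delay = 2.3 ms
Total one-way latency = 56.2567 ms


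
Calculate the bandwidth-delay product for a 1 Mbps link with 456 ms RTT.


BDP = bandwidth * RTT
= 1 Mbps * 456 ms
= 1 * 1e6 * 456 / 1000 bits
= 456000 bits
= 57000 bytes
= 55.6641 KB
BDP = 456000 bits (57000 bytes)


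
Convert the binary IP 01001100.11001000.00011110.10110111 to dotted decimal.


01001100 = 76
11001000 = 200
00011110 = 30
10110111 = 183
IP: 76.200.30.183


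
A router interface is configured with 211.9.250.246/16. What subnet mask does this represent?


/16 means 16 network bits, 16 host bits
Binary: 11111111111111110000000000000000
Mask: 255.255.0.0


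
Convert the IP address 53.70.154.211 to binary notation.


53 = 00110101
70 = 01000110
154 = 10011010
211 = 11010011
Binary: 00110101.01000110.10011010.11010011


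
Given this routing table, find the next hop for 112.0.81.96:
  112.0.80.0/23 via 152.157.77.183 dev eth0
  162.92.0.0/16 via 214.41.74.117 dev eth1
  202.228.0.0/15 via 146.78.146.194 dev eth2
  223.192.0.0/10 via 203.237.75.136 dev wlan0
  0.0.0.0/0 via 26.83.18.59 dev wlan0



Longest prefix match for 112.0.81.96:
  /23 112.0.80.0: MATCH
  /16 162.92.0.0: no
  /15 202.228.0.0: no
  /10 223.192.0.0: no
  /0 0.0.0.0: MATCH
Selected: next-hop 152.157.77.183 via eth0 (matched /23)


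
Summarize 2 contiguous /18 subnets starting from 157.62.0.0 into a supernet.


Original prefix: /18
Number of subnets: 2 = 2^1
New prefix = 18 - 1 = 17
Supernet: 157.62.0.0/17


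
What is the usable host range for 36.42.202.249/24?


Network: 36.42.202.0
Broadcast: 36.42.202.255
First usable = network + 1
Last usable = broadcast - 1
Range: 36.42.202.1 to 36.42.202.254


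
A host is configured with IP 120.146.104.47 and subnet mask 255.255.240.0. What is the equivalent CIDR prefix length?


Binary: 11111111.11111111.11110000.00000000
Count leading 1s
Prefix: /20


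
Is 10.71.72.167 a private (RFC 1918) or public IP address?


RFC 1918 private ranges:
  10.0.0.0/8 (10.0.0.0 - 10.255.255.255)
  172.16.0.0/12 (172.16.0.0 - 172.31.255.255)
  192.168.0.0/16 (192.168.0.0 - 192.168.255.255)
Private (in 10.0.0.0/8)


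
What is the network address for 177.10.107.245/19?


IP:   10110001.00001010.01101011.11110101
Mask: 11111111.11111111.11100000.00000000
AND operation:
Net:  10110001.00001010.01100000.00000000
Network: 177.10.96.0/19


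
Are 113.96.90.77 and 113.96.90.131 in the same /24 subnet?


Mask: 255.255.255.0
113.96.90.77 AND mask = 113.96.90.0
113.96.90.131 AND mask = 113.96.90.0
Yes, same subnet (113.96.90.0)


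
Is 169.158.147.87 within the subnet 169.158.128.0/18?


Subnet network: 169.158.128.0
Test IP AND mask: 169.158.128.0
Yes, 169.158.147.87 is in 169.158.128.0/18


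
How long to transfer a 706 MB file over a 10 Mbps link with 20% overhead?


Effective throughput = 10 * (1 - 20/100) = 8 Mbps
File size in Mb = 706 * 8 = 5648 Mb
Time = 5648 / 8
Time = 706 seconds


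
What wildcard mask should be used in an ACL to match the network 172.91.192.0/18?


Subnet mask: 255.255.192.0
Wildcard = 255.255.255.255 - subnet mask
255 - 255 = 0
255 - 255 = 0
255 - 192 = 63
255 - 0 = 255
Wildcard: 0.0.63.255


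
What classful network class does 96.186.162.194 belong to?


First octet: 96
Binary: 01100000
0xxxxxxx -> Class A (1-126)
Class A, default mask 255.0.0.0 (/8)


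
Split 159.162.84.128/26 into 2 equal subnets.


New prefix = 26 + 1 = 27
Each subnet has 32 addresses
  159.162.84.128/27
  159.162.84.160/27
Subnets: 159.162.84.128/27, 159.162.84.160/27


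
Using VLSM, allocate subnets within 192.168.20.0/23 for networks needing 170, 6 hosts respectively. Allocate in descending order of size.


170 hosts -> /24 (254 usable): 192.168.20.0/24
6 hosts -> /29 (6 usable): 192.168.21.0/29
Allocation: 192.168.20.0/24 (170 hosts, 254 usable); 192.168.21.0/29 (6 hosts, 6 usable)


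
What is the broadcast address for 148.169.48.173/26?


Network: 148.169.48.128/26
Host bits = 6
Set all host bits to 1:
Broadcast: 148.169.48.191


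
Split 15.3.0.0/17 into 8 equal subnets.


New prefix = 17 + 3 = 20
Each subnet has 4096 addresses
  15.3.0.0/20
  15.3.16.0/20
  15.3.32.0/20
  15.3.48.0/20
  15.3.64.0/20
  15.3.80.0/20
  15.3.96.0/20
  15.3.112.0/20
Subnets: 15.3.0.0/20, 15.3.16.0/20, 15.3.32.0/20, 15.3.48.0/20, 15.3.64.0/20, 15.3.80.0/20, 15.3.96.0/20, 15.3.112.0/20


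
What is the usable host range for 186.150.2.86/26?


Network: 186.150.2.64
Broadcast: 186.150.2.127
First usable = network + 1
Last usable = broadcast - 1
Range: 186.150.2.65 to 186.150.2.126


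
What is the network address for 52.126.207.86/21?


IP:   00110100.01111110.11001111.01010110
Mask: 11111111.11111111.11111000.00000000
AND operation:
Net:  00110100.01111110.11001000.00000000
Network: 52.126.200.0/21


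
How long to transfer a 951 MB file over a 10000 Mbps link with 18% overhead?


Effective throughput = 10000 * (1 - 18/100) = 8200 Mbps
File size in Mb = 951 * 8 = 7608 Mb
Time = 7608 / 8200
Time = 0.9278 seconds


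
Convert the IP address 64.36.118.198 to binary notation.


64 = 01000000
36 = 00100100
118 = 01110110
198 = 11000110
Binary: 01000000.00100100.01110110.11000110


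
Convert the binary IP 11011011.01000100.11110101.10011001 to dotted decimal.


11011011 = 219
01000100 = 68
11110101 = 245
10011001 = 153
IP: 219.68.245.153


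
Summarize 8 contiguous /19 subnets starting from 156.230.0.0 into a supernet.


Original prefix: /19
Number of subnets: 8 = 2^3
New prefix = 19 - 3 = 16
Supernet: 156.230.0.0/16


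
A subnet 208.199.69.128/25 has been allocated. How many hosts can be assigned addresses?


Host bits = 32 - 25 = 7
Total addresses = 2^7 = 128
Usable = total - 2 (network and broadcast)
Usable hosts: 126


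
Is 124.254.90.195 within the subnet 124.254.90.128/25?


Subnet network: 124.254.90.128
Test IP AND mask: 124.254.90.128
Yes, 124.254.90.195 is in 124.254.90.128/25


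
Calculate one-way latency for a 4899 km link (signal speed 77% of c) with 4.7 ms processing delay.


Speed = 0.77 * 3e5 km/s = 231000 km/s
Propagation delay = 4899 / 231000 = 0.0212 s = 21.2078 ms
Processing delay = 4.7 ms
Total one-way latency = 25.9078 ms


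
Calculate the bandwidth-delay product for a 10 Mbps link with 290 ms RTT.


BDP = bandwidth * RTT
= 10 Mbps * 290 ms
= 10 * 1e6 * 290 / 1000 bits
= 2900000 bits
= 362500 bytes
= 354.0039 KB
BDP = 2900000 bits (362500 bytes)


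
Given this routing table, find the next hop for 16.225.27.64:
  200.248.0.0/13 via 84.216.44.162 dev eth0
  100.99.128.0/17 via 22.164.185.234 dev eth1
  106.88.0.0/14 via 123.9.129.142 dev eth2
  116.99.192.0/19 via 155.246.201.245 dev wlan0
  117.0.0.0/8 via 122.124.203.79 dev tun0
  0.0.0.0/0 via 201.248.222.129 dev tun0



Longest prefix match for 16.225.27.64:
  /13 200.248.0.0: no
  /17 100.99.128.0: no
  /14 106.88.0.0: no
  /19 116.99.192.0: no
  /8 117.0.0.0: no
  /0 0.0.0.0: MATCH
Selected: next-hop 201.248.222.129 via tun0 (matched /0)


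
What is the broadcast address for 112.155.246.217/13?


Network: 112.152.0.0/13
Host bits = 19
Set all host bits to 1:
Broadcast: 112.159.255.255


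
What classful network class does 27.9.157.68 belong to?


First octet: 27
Binary: 00011011
0xxxxxxx -> Class A (1-126)
Class A, default mask 255.0.0.0 (/8)


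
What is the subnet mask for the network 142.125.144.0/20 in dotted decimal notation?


/20 means 20 network bits, 12 host bits
Binary: 11111111111111111111000000000000
Mask: 255.255.240.0


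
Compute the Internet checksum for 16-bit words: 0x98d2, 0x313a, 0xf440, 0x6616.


Sum all words (with carry folding):
+ 0x98d2 = 0x98d2
+ 0x313a = 0xca0c
+ 0xf440 = 0xbe4d
+ 0x6616 = 0x2464
One's complement: ~0x2464
Checksum = 0xdb9b


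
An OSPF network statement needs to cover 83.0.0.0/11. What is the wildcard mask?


Subnet mask: 255.224.0.0
Wildcard = 255.255.255.255 - subnet mask
255 - 255 = 0
255 - 224 = 31
255 - 0 = 255
255 - 0 = 255
Wildcard: 0.31.255.255


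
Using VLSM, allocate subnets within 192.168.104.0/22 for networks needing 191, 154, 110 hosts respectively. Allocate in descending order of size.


191 hosts -> /24 (254 usable): 192.168.104.0/24
154 hosts -> /24 (254 usable): 192.168.105.0/24
110 hosts -> /25 (126 usable): 192.168.106.0/25
Allocation: 192.168.104.0/24 (191 hosts, 254 usable); 192.168.105.0/24 (154 hosts, 254 usable); 192.168.106.0/25 (110 hosts, 126 usable)


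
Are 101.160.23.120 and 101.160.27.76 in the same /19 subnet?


Mask: 255.255.224.0
101.160.23.120 AND mask = 101.160.0.0
101.160.27.76 AND mask = 101.160.0.0
Yes, same subnet (101.160.0.0)


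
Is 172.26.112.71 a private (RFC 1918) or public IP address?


RFC 1918 private ranges:
  10.0.0.0/8 (10.0.0.0 - 10.255.255.255)
  172.16.0.0/12 (172.16.0.0 - 172.31.255.255)
  192.168.0.0/16 (192.168.0.0 - 192.168.255.255)
Private (in 172.16.0.0/12)


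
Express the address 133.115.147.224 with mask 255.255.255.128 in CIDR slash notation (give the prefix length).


Binary: 11111111.11111111.11111111.10000000
Count leading 1s
Prefix: /25


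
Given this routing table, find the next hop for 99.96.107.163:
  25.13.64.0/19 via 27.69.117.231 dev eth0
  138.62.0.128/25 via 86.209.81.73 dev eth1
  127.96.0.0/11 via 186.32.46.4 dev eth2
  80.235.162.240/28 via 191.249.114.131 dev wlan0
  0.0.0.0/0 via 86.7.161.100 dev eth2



Longest prefix match for 99.96.107.163:
  /19 25.13.64.0: no
  /25 138.62.0.128: no
  /11 127.96.0.0: no
  /28 80.235.162.240: no
  /0 0.0.0.0: MATCH
Selected: next-hop 86.7.161.100 via eth2 (matched /0)


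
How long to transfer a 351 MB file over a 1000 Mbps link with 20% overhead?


Effective throughput = 1000 * (1 - 20/100) = 800 Mbps
File size in Mb = 351 * 8 = 2808 Mb
Time = 2808 / 800
Time = 3.51 seconds


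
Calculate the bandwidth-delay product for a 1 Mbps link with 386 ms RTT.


BDP = bandwidth * RTT
= 1 Mbps * 386 ms
= 1 * 1e6 * 386 / 1000 bits
= 386000 bits
= 48250 bytes
= 47.1191 KB
BDP = 386000 bits (48250 bytes)


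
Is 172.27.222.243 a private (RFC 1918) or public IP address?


RFC 1918 private ranges:
  10.0.0.0/8 (10.0.0.0 - 10.255.255.255)
  172.16.0.0/12 (172.16.0.0 - 172.31.255.255)
  192.168.0.0/16 (192.168.0.0 - 192.168.255.255)
Private (in 172.16.0.0/12)


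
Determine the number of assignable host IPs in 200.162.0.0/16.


Host bits = 32 - 16 = 16
Total addresses = 2^16 = 65536
Usable = total - 2 (network and broadcast)
Usable hosts: 65534


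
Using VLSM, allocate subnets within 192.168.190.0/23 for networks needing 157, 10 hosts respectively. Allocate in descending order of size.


157 hosts -> /24 (254 usable): 192.168.190.0/24
10 hosts -> /28 (14 usable): 192.168.191.0/28
Allocation: 192.168.190.0/24 (157 hosts, 254 usable); 192.168.191.0/28 (10 hosts, 14 usable)


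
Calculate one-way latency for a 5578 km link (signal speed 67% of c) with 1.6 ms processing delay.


Speed = 0.67 * 3e5 km/s = 201000 km/s
Propagation delay = 5578 / 201000 = 0.0278 s = 27.7512 ms
Processing delay = 1.6 ms
Total one-way latency = 29.3512 ms


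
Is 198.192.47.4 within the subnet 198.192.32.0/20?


Subnet network: 198.192.32.0
Test IP AND mask: 198.192.32.0
Yes, 198.192.47.4 is in 198.192.32.0/20


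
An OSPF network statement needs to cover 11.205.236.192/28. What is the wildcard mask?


Subnet mask: 255.255.255.240
Wildcard = 255.255.255.255 - subnet mask
255 - 255 = 0
255 - 255 = 0
255 - 255 = 0
255 - 240 = 15
Wildcard: 0.0.0.15


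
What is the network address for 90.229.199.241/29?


IP:   01011010.11100101.11000111.11110001
Mask: 11111111.11111111.11111111.11111000
AND operation:
Net:  01011010.11100101.11000111.11110000
Network: 90.229.199.240/29


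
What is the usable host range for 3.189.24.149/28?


Network: 3.189.24.144
Broadcast: 3.189.24.159
First usable = network + 1
Last usable = broadcast - 1
Range: 3.189.24.145 to 3.189.24.158


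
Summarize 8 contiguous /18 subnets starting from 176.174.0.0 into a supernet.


Original prefix: /18
Number of subnets: 8 = 2^3
New prefix = 18 - 3 = 15
Supernet: 176.174.0.0/15


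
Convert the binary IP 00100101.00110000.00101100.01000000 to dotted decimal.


00100101 = 37
00110000 = 48
00101100 = 44
01000000 = 64
IP: 37.48.44.64


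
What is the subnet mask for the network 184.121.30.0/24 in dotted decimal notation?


/24 means 24 network bits, 8 host bits
Binary: 11111111111111111111111100000000
Mask: 255.255.255.0


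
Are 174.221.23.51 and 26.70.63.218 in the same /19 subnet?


Mask: 255.255.224.0
174.221.23.51 AND mask = 174.221.0.0
26.70.63.218 AND mask = 26.70.32.0
No, different subnets (174.221.0.0 vs 26.70.32.0)


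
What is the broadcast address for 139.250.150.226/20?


Network: 139.250.144.0/20
Host bits = 12
Set all host bits to 1:
Broadcast: 139.250.159.255


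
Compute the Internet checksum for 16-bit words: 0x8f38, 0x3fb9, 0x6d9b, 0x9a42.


Sum all words (with carry folding):
+ 0x8f38 = 0x8f38
+ 0x3fb9 = 0xcef1
+ 0x6d9b = 0x3c8d
+ 0x9a42 = 0xd6cf
One's complement: ~0xd6cf
Checksum = 0x2930


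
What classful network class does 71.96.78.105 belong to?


First octet: 71
Binary: 01000111
0xxxxxxx -> Class A (1-126)
Class A, default mask 255.0.0.0 (/8)


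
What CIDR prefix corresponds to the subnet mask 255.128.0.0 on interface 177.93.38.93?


Binary: 11111111.10000000.00000000.00000000
Count leading 1s
Prefix: /9


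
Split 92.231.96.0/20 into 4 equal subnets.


New prefix = 20 + 2 = 22
Each subnet has 1024 addresses
  92.231.96.0/22
  92.231.100.0/22
  92.231.104.0/22
  92.231.108.0/22
Subnets: 92.231.96.0/22, 92.231.100.0/22, 92.231.104.0/22, 92.231.108.0/22


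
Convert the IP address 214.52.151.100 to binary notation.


214 = 11010110
52 = 00110100
151 = 10010111
100 = 01100100
Binary: 11010110.00110100.10010111.01100100


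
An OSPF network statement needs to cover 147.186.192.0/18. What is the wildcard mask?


Subnet mask: 255.255.192.0
Wildcard = 255.255.255.255 - subnet mask
255 - 255 = 0
255 - 255 = 0
255 - 192 = 63
255 - 0 = 255
Wildcard: 0.0.63.255


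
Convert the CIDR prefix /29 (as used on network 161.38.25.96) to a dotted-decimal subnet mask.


/29 means 29 network bits, 3 host bits
Binary: 11111111111111111111111111111000
Mask: 255.255.255.248


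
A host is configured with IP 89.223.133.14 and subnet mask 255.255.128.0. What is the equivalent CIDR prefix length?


Binary: 11111111.11111111.10000000.00000000
Count leading 1s
Prefix: /17


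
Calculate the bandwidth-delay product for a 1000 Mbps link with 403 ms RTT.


BDP = bandwidth * RTT
= 1000 Mbps * 403 ms
= 1000 * 1e6 * 403 / 1000 bits
= 403000000 bits
= 50375000 bytes
= 49194.3359 KB
BDP = 403000000 bits (50375000 bytes)


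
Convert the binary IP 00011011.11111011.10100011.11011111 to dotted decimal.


00011011 = 27
11111011 = 251
10100011 = 163
11011111 = 223
IP: 27.251.163.223


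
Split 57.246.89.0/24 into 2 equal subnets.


New prefix = 24 + 1 = 25
Each subnet has 128 addresses
  57.246.89.0/25
  57.246.89.128/25
Subnets: 57.246.89.0/25, 57.246.89.128/25


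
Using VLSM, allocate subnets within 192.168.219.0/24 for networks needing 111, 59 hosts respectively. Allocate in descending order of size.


111 hosts -> /25 (126 usable): 192.168.219.0/25
59 hosts -> /26 (62 usable): 192.168.219.128/26
Allocation: 192.168.219.0/25 (111 hosts, 126 usable); 192.168.219.128/26 (59 hosts, 62 usable)


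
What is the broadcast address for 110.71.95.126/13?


Network: 110.64.0.0/13
Host bits = 19
Set all host bits to 1:
Broadcast: 110.71.255.255


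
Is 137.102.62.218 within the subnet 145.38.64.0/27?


Subnet network: 145.38.64.0
Test IP AND mask: 137.102.62.192
No, 137.102.62.218 is not in 145.38.64.0/27


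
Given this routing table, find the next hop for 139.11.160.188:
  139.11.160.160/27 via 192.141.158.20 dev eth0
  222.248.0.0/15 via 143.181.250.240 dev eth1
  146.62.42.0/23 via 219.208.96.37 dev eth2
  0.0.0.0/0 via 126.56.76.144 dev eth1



Longest prefix match for 139.11.160.188:
  /27 139.11.160.160: MATCH
  /15 222.248.0.0: no
  /23 146.62.42.0: no
  /0 0.0.0.0: MATCH
Selected: next-hop 192.141.158.20 via eth0 (matched /27)


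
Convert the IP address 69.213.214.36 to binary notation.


69 = 01000101
213 = 11010101
214 = 11010110
36 = 00100100
Binary: 01000101.11010101.11010110.00100100


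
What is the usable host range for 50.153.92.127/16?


Network: 50.153.0.0
Broadcast: 50.153.255.255
First usable = network + 1
Last usable = broadcast - 1
Range: 50.153.0.1 to 50.153.255.254


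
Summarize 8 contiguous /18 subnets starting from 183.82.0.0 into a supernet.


Original prefix: /18
Number of subnets: 8 = 2^3
New prefix = 18 - 3 = 15
Supernet: 183.82.0.0/15


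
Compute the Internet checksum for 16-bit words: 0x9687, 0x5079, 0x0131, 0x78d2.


Sum all words (with carry folding):
+ 0x9687 = 0x9687
+ 0x5079 = 0xe700
+ 0x0131 = 0xe831
+ 0x78d2 = 0x6104
One's complement: ~0x6104
Checksum = 0x9efb


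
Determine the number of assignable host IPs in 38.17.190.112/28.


Host bits = 32 - 28 = 4
Total addresses = 2^4 = 16
Usable = total - 2 (network and broadcast)
Usable hosts: 14


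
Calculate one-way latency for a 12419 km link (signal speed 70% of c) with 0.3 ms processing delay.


Speed = 0.7 * 3e5 km/s = 210000 km/s
Propagation delay = 12419 / 210000 = 0.0591 s = 59.1381 ms
Processing delay = 0.3 ms
Total one-way latency = 59.4381 ms


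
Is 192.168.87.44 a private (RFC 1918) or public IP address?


RFC 1918 private ranges:
  10.0.0.0/8 (10.0.0.0 - 10.255.255.255)
  172.16.0.0/12 (172.16.0.0 - 172.31.255.255)
  192.168.0.0/16 (192.168.0.0 - 192.168.255.255)
Private (in 192.168.0.0/16)


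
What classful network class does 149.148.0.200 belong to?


First octet: 149
Binary: 10010101
10xxxxxx -> Class B (128-191)
Class B, default mask 255.255.0.0 (/16)


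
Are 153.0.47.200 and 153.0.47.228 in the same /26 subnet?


Mask: 255.255.255.192
153.0.47.200 AND mask = 153.0.47.192
153.0.47.228 AND mask = 153.0.47.192
Yes, same subnet (153.0.47.192)


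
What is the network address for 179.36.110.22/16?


IP:   10110011.00100100.01101110.00010110
Mask: 11111111.11111111.00000000.00000000
AND operation:
Net:  10110011.00100100.00000000.00000000
Network: 179.36.0.0/16


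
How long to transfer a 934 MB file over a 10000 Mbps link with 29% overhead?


Effective throughput = 10000 * (1 - 29/100) = 7100 Mbps
File size in Mb = 934 * 8 = 7472 Mb
Time = 7472 / 7100
Time = 1.0524 seconds


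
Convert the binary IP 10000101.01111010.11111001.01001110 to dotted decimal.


10000101 = 133
01111010 = 122
11111001 = 249
01001110 = 78
IP: 133.122.249.78


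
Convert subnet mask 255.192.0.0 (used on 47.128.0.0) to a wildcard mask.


Subnet mask: 255.192.0.0
Wildcard = 255.255.255.255 - subnet mask
255 - 255 = 0
255 - 192 = 63
255 - 0 = 255
255 - 0 = 255
Wildcard: 0.63.255.255


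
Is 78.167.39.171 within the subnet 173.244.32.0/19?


Subnet network: 173.244.32.0
Test IP AND mask: 78.167.32.0
No, 78.167.39.171 is not in 173.244.32.0/19


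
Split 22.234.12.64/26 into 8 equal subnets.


New prefix = 26 + 3 = 29
Each subnet has 8 addresses
  22.234.12.64/29
  22.234.12.72/29
  22.234.12.80/29
  22.234.12.88/29
  22.234.12.96/29
  22.234.12.104/29
  22.234.12.112/29
  22.234.12.120/29
Subnets: 22.234.12.64/29, 22.234.12.72/29, 22.234.12.80/29, 22.234.12.88/29, 22.234.12.96/29, 22.234.12.104/29, 22.234.12.112/29, 22.234.12.120/29


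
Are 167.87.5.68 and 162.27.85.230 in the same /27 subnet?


Mask: 255.255.255.224
167.87.5.68 AND mask = 167.87.5.64
162.27.85.230 AND mask = 162.27.85.224
No, different subnets (167.87.5.64 vs 162.27.85.224)


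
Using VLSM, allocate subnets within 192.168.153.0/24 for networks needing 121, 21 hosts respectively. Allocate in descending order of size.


121 hosts -> /25 (126 usable): 192.168.153.0/25
21 hosts -> /27 (30 usable): 192.168.153.128/27
Allocation: 192.168.153.0/25 (121 hosts, 126 usable); 192.168.153.128/27 (21 hosts, 30 usable)


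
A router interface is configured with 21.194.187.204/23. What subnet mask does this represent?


/23 means 23 network bits, 9 host bits
Binary: 11111111111111111111111000000000
Mask: 255.255.254.0


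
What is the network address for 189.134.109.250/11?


IP:   10111101.10000110.01101101.11111010
Mask: 11111111.11100000.00000000.00000000
AND operation:
Net:  10111101.10000000.00000000.00000000
Network: 189.128.0.0/11


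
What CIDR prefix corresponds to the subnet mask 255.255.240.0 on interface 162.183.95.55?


Binary: 11111111.11111111.11110000.00000000
Count leading 1s
Prefix: /20


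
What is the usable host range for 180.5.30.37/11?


Network: 180.0.0.0
Broadcast: 180.31.255.255
First usable = network + 1
Last usable = broadcast - 1
Range: 180.0.0.1 to 180.31.255.254


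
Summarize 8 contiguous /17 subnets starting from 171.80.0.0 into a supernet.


Original prefix: /17
Number of subnets: 8 = 2^3
New prefix = 17 - 3 = 14
Supernet: 171.80.0.0/14


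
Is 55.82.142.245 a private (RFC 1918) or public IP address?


RFC 1918 private ranges:
  10.0.0.0/8 (10.0.0.0 - 10.255.255.255)
  172.16.0.0/12 (172.16.0.0 - 172.31.255.255)
  192.168.0.0/16 (192.168.0.0 - 192.168.255.255)
Public (not in any RFC 1918 range)


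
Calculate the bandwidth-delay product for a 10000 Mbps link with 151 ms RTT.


BDP = bandwidth * RTT
= 10000 Mbps * 151 ms
= 10000 * 1e6 * 151 / 1000 bits
= 1510000000 bits
= 188750000 bytes
= 184326.1719 KB
BDP = 1510000000 bits (188750000 bytes)


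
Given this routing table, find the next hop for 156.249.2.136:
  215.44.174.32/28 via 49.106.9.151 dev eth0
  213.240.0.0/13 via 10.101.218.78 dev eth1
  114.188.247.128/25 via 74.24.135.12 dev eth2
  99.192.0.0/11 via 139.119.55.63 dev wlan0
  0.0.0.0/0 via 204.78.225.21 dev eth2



Longest prefix match for 156.249.2.136:
  /28 215.44.174.32: no
  /13 213.240.0.0: no
  /25 114.188.247.128: no
  /11 99.192.0.0: no
  /0 0.0.0.0: MATCH
Selected: next-hop 204.78.225.21 via eth2 (matched /0)


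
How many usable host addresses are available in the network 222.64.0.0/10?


Host bits = 32 - 10 = 22
Total addresses = 2^22 = 4194304
Usable = total - 2 (network and broadcast)
Usable hosts: 4194302


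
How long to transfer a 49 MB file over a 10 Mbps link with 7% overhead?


Effective throughput = 10 * (1 - 7/100) = 9.3 Mbps
File size in Mb = 49 * 8 = 392 Mb
Time = 392 / 9.3
Time = 42.1505 seconds


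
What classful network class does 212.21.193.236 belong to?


First octet: 212
Binary: 11010100
110xxxxx -> Class C (192-223)
Class C, default mask 255.255.255.0 (/24)


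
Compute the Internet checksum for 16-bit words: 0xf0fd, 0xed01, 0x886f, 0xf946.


Sum all words (with carry folding):
+ 0xf0fd = 0xf0fd
+ 0xed01 = 0xddff
+ 0x886f = 0x666f
+ 0xf946 = 0x5fb6
One's complement: ~0x5fb6
Checksum = 0xa049


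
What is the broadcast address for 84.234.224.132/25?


Network: 84.234.224.128/25
Host bits = 7
Set all host bits to 1:
Broadcast: 84.234.224.255


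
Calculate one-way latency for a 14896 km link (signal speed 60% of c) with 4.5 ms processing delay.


Speed = 0.6 * 3e5 km/s = 180000 km/s
Propagation delay = 14896 / 180000 = 0.0828 s = 82.7556 ms
Processing delay = 4.5 ms
Total one-way latency = 87.2556 ms


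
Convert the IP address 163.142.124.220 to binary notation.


163 = 10100011
142 = 10001110
124 = 01111100
220 = 11011100
Binary: 10100011.10001110.01111100.11011100


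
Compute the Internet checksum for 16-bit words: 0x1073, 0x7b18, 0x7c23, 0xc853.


Sum all words (with carry folding):
+ 0x1073 = 0x1073
+ 0x7b18 = 0x8b8b
+ 0x7c23 = 0x07af
+ 0xc853 = 0xd002
One's complement: ~0xd002
Checksum = 0x2ffd


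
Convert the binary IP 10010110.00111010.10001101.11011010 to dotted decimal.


10010110 = 150
00111010 = 58
10001101 = 141
11011010 = 218
IP: 150.58.141.218


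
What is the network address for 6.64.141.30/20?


IP:   00000110.01000000.10001101.00011110
Mask: 11111111.11111111.11110000.00000000
AND operation:
Net:  00000110.01000000.10000000.00000000
Network: 6.64.128.0/20


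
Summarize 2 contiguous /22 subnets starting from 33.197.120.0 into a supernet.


Original prefix: /22
Number of subnets: 2 = 2^1
New prefix = 22 - 1 = 21
Supernet: 33.197.120.0/21


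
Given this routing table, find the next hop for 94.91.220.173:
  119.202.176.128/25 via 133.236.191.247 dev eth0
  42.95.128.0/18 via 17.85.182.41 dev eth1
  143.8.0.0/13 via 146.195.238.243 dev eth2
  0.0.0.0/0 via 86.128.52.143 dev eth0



Longest prefix match for 94.91.220.173:
  /25 119.202.176.128: no
  /18 42.95.128.0: no
  /13 143.8.0.0: no
  /0 0.0.0.0: MATCH
Selected: next-hop 86.128.52.143 via eth0 (matched /0)


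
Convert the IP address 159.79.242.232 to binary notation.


159 = 10011111
79 = 01001111
242 = 11110010
232 = 11101000
Binary: 10011111.01001111.11110010.11101000


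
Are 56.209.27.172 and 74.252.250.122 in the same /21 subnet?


Mask: 255.255.248.0
56.209.27.172 AND mask = 56.209.24.0
74.252.250.122 AND mask = 74.252.248.0
No, different subnets (56.209.24.0 vs 74.252.248.0)


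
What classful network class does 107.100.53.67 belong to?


First octet: 107
Binary: 01101011
0xxxxxxx -> Class A (1-126)
Class A, default mask 255.0.0.0 (/8)


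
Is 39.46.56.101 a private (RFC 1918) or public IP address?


RFC 1918 private ranges:
  10.0.0.0/8 (10.0.0.0 - 10.255.255.255)
  172.16.0.0/12 (172.16.0.0 - 172.31.255.255)
  192.168.0.0/16 (192.168.0.0 - 192.168.255.255)
Public (not in any RFC 1918 range)


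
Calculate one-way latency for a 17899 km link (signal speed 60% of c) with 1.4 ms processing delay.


Speed = 0.6 * 3e5 km/s = 180000 km/s
Propagation delay = 17899 / 180000 = 0.0994 s = 99.4389 ms
Processing delay = 1.4 ms
Total one-way latency = 100.8389 ms


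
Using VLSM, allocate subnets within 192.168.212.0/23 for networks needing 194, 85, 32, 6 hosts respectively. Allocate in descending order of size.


194 hosts -> /24 (254 usable): 192.168.212.0/24
85 hosts -> /25 (126 usable): 192.168.213.0/25
32 hosts -> /26 (62 usable): 192.168.213.128/26
6 hosts -> /29 (6 usable): 192.168.213.192/29
Allocation: 192.168.212.0/24 (194 hosts, 254 usable); 192.168.213.0/25 (85 hosts, 126 usable); 192.168.213.128/26 (32 hosts, 62 usable); 192.168.213.192/29 (6 hosts, 6 usable)


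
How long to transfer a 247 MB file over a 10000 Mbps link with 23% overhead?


Effective throughput = 10000 * (1 - 23/100) = 7700 Mbps
File size in Mb = 247 * 8 = 1976 Mb
Time = 1976 / 7700
Time = 0.2566 seconds


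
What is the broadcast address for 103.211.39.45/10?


Network: 103.192.0.0/10
Host bits = 22
Set all host bits to 1:
Broadcast: 103.255.255.255


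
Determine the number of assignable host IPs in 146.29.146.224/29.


Host bits = 32 - 29 = 3
Total addresses = 2^3 = 8
Usable = total - 2 (network and broadcast)
Usable hosts: 6


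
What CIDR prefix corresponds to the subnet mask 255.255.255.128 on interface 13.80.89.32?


Binary: 11111111.11111111.11111111.10000000
Count leading 1s
Prefix: /25


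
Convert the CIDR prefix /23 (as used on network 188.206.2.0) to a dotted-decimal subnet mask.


/23 means 23 network bits, 9 host bits
Binary: 11111111111111111111111000000000
Mask: 255.255.254.0


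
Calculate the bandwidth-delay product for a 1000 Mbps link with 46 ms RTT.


BDP = bandwidth * RTT
= 1000 Mbps * 46 ms
= 1000 * 1e6 * 46 / 1000 bits
= 46000000 bits
= 5750000 bytes
= 5615.2344 KB
BDP = 46000000 bits (5750000 bytes)


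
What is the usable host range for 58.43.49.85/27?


Network: 58.43.49.64
Broadcast: 58.43.49.95
First usable = network + 1
Last usable = broadcast - 1
Range: 58.43.49.65 to 58.43.49.94


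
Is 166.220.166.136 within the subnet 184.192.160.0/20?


Subnet network: 184.192.160.0
Test IP AND mask: 166.220.160.0
No, 166.220.166.136 is not in 184.192.160.0/20


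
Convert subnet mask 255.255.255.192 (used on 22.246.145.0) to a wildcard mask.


Subnet mask: 255.255.255.192
Wildcard = 255.255.255.255 - subnet mask
255 - 255 = 0
255 - 255 = 0
255 - 255 = 0
255 - 192 = 63
Wildcard: 0.0.0.63


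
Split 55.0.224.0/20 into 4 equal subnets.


New prefix = 20 + 2 = 22
Each subnet has 1024 addresses
  55.0.224.0/22
  55.0.228.0/22
  55.0.232.0/22
  55.0.236.0/22
Subnets: 55.0.224.0/22, 55.0.228.0/22, 55.0.232.0/22, 55.0.236.0/22


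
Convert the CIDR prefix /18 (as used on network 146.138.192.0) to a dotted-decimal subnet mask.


/18 means 18 network bits, 14 host bits
Binary: 11111111111111111100000000000000
Mask: 255.255.192.0


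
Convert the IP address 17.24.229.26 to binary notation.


17 = 00010001
24 = 00011000
229 = 11100101
26 = 00011010
Binary: 00010001.00011000.11100101.00011010


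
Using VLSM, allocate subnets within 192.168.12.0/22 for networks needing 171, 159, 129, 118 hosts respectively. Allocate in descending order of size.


171 hosts -> /24 (254 usable): 192.168.12.0/24
159 hosts -> /24 (254 usable): 192.168.13.0/24
129 hosts -> /24 (254 usable): 192.168.14.0/24
118 hosts -> /25 (126 usable): 192.168.15.0/25
Allocation: 192.168.12.0/24 (171 hosts, 254 usable); 192.168.13.0/24 (159 hosts, 254 usable); 192.168.14.0/24 (129 hosts, 254 usable); 192.168.15.0/25 (118 hosts, 126 usable)


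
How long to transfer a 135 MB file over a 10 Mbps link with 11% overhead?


Effective throughput = 10 * (1 - 11/100) = 8.9 Mbps
File size in Mb = 135 * 8 = 1080 Mb
Time = 1080 / 8.9
Time = 121.3483 seconds


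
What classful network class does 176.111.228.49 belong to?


First octet: 176
Binary: 10110000
10xxxxxx -> Class B (128-191)
Class B, default mask 255.255.0.0 (/16)


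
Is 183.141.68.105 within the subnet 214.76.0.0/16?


Subnet network: 214.76.0.0
Test IP AND mask: 183.141.0.0
No, 183.141.68.105 is not in 214.76.0.0/16


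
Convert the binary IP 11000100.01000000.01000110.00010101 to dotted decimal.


11000100 = 196
01000000 = 64
01000110 = 70
00010101 = 21
IP: 196.64.70.21


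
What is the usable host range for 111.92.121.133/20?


Network: 111.92.112.0
Broadcast: 111.92.127.255
First usable = network + 1
Last usable = broadcast - 1
Range: 111.92.112.1 to 111.92.127.254
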